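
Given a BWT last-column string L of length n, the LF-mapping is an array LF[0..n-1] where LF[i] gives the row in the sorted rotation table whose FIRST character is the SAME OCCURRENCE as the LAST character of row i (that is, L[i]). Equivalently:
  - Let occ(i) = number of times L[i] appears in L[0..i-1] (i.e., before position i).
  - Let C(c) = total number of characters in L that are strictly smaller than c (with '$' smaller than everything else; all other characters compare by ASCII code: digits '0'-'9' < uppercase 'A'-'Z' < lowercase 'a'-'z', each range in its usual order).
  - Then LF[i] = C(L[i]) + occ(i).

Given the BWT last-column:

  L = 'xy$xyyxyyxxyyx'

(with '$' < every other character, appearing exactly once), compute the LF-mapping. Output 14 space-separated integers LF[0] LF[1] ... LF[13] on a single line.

Answer: 1 7 0 2 8 9 3 10 11 4 5 12 13 6

Derivation:
Char counts: '$':1, 'x':6, 'y':7
C (first-col start): C('$')=0, C('x')=1, C('y')=7
L[0]='x': occ=0, LF[0]=C('x')+0=1+0=1
L[1]='y': occ=0, LF[1]=C('y')+0=7+0=7
L[2]='$': occ=0, LF[2]=C('$')+0=0+0=0
L[3]='x': occ=1, LF[3]=C('x')+1=1+1=2
L[4]='y': occ=1, LF[4]=C('y')+1=7+1=8
L[5]='y': occ=2, LF[5]=C('y')+2=7+2=9
L[6]='x': occ=2, LF[6]=C('x')+2=1+2=3
L[7]='y': occ=3, LF[7]=C('y')+3=7+3=10
L[8]='y': occ=4, LF[8]=C('y')+4=7+4=11
L[9]='x': occ=3, LF[9]=C('x')+3=1+3=4
L[10]='x': occ=4, LF[10]=C('x')+4=1+4=5
L[11]='y': occ=5, LF[11]=C('y')+5=7+5=12
L[12]='y': occ=6, LF[12]=C('y')+6=7+6=13
L[13]='x': occ=5, LF[13]=C('x')+5=1+5=6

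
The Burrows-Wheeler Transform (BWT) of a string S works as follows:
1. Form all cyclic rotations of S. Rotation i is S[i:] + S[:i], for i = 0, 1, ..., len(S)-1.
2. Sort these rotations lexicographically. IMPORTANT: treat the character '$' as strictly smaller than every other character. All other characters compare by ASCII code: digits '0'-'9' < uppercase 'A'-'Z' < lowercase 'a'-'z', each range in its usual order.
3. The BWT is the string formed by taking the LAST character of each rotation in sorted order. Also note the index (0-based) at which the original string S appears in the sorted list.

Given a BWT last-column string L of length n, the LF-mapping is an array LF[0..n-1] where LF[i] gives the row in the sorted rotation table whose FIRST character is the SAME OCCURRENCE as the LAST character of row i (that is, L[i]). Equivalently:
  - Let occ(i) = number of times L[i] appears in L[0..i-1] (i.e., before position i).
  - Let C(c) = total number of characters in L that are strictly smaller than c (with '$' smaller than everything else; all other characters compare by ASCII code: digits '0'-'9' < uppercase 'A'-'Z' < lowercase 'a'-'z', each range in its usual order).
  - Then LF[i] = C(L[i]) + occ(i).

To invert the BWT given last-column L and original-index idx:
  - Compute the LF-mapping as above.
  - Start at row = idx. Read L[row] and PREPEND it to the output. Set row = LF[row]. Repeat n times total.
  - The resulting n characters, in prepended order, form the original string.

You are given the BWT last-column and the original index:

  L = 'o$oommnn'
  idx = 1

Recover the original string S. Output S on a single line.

Answer: mnonomo$

Derivation:
LF mapping: 5 0 6 7 1 2 3 4
Walk LF starting at row 1, prepending L[row]:
  step 1: row=1, L[1]='$', prepend. Next row=LF[1]=0
  step 2: row=0, L[0]='o', prepend. Next row=LF[0]=5
  step 3: row=5, L[5]='m', prepend. Next row=LF[5]=2
  step 4: row=2, L[2]='o', prepend. Next row=LF[2]=6
  step 5: row=6, L[6]='n', prepend. Next row=LF[6]=3
  step 6: row=3, L[3]='o', prepend. Next row=LF[3]=7
  step 7: row=7, L[7]='n', prepend. Next row=LF[7]=4
  step 8: row=4, L[4]='m', prepend. Next row=LF[4]=1
Reversed output: mnonomo$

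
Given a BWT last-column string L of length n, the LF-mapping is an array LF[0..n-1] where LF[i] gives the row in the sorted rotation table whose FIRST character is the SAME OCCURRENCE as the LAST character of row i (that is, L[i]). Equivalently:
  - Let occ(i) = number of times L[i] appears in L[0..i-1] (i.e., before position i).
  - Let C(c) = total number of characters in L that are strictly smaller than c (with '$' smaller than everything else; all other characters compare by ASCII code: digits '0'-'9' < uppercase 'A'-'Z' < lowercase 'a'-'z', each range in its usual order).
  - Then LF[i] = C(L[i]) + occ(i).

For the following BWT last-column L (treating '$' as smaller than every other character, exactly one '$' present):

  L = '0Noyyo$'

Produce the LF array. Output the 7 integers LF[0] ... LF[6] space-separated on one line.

Answer: 1 2 3 5 6 4 0

Derivation:
Char counts: '$':1, '0':1, 'N':1, 'o':2, 'y':2
C (first-col start): C('$')=0, C('0')=1, C('N')=2, C('o')=3, C('y')=5
L[0]='0': occ=0, LF[0]=C('0')+0=1+0=1
L[1]='N': occ=0, LF[1]=C('N')+0=2+0=2
L[2]='o': occ=0, LF[2]=C('o')+0=3+0=3
L[3]='y': occ=0, LF[3]=C('y')+0=5+0=5
L[4]='y': occ=1, LF[4]=C('y')+1=5+1=6
L[5]='o': occ=1, LF[5]=C('o')+1=3+1=4
L[6]='$': occ=0, LF[6]=C('$')+0=0+0=0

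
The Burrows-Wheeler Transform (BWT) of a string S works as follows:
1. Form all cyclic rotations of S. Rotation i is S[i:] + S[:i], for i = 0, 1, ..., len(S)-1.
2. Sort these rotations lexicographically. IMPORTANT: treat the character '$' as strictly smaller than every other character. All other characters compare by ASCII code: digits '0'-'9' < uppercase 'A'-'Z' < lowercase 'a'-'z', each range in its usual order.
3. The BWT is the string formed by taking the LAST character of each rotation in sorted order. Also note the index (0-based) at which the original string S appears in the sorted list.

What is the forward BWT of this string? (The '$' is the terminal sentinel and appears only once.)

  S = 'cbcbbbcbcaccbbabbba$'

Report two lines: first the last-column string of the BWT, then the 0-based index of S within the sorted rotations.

Answer: abbcbbbcacbccbbcbb$a
18

Derivation:
All 20 rotations (rotation i = S[i:]+S[:i]):
  rot[0] = cbcbbbcbcaccbbabbba$
  rot[1] = bcbbbcbcaccbbabbba$c
  rot[2] = cbbbcbcaccbbabbba$cb
  rot[3] = bbbcbcaccbbabbba$cbc
  rot[4] = bbcbcaccbbabbba$cbcb
  rot[5] = bcbcaccbbabbba$cbcbb
  rot[6] = cbcaccbbabbba$cbcbbb
  rot[7] = bcaccbbabbba$cbcbbbc
  rot[8] = caccbbabbba$cbcbbbcb
  rot[9] = accbbabbba$cbcbbbcbc
  rot[10] = ccbbabbba$cbcbbbcbca
  rot[11] = cbbabbba$cbcbbbcbcac
  rot[12] = bbabbba$cbcbbbcbcacc
  rot[13] = babbba$cbcbbbcbcaccb
  rot[14] = abbba$cbcbbbcbcaccbb
  rot[15] = bbba$cbcbbbcbcaccbba
  rot[16] = bba$cbcbbbcbcaccbbab
  rot[17] = ba$cbcbbbcbcaccbbabb
  rot[18] = a$cbcbbbcbcaccbbabbb
  rot[19] = $cbcbbbcbcaccbbabbba
Sorted (with $ < everything):
  sorted[0] = $cbcbbbcbcaccbbabbba  (last char: 'a')
  sorted[1] = a$cbcbbbcbcaccbbabbb  (last char: 'b')
  sorted[2] = abbba$cbcbbbcbcaccbb  (last char: 'b')
  sorted[3] = accbbabbba$cbcbbbcbc  (last char: 'c')
  sorted[4] = ba$cbcbbbcbcaccbbabb  (last char: 'b')
  sorted[5] = babbba$cbcbbbcbcaccb  (last char: 'b')
  sorted[6] = bba$cbcbbbcbcaccbbab  (last char: 'b')
  sorted[7] = bbabbba$cbcbbbcbcacc  (last char: 'c')
  sorted[8] = bbba$cbcbbbcbcaccbba  (last char: 'a')
  sorted[9] = bbbcbcaccbbabbba$cbc  (last char: 'c')
  sorted[10] = bbcbcaccbbabbba$cbcb  (last char: 'b')
  sorted[11] = bcaccbbabbba$cbcbbbc  (last char: 'c')
  sorted[12] = bcbbbcbcaccbbabbba$c  (last char: 'c')
  sorted[13] = bcbcaccbbabbba$cbcbb  (last char: 'b')
  sorted[14] = caccbbabbba$cbcbbbcb  (last char: 'b')
  sorted[15] = cbbabbba$cbcbbbcbcac  (last char: 'c')
  sorted[16] = cbbbcbcaccbbabbba$cb  (last char: 'b')
  sorted[17] = cbcaccbbabbba$cbcbbb  (last char: 'b')
  sorted[18] = cbcbbbcbcaccbbabbba$  (last char: '$')
  sorted[19] = ccbbabbba$cbcbbbcbca  (last char: 'a')
Last column: abbcbbbcacbccbbcbb$a
Original string S is at sorted index 18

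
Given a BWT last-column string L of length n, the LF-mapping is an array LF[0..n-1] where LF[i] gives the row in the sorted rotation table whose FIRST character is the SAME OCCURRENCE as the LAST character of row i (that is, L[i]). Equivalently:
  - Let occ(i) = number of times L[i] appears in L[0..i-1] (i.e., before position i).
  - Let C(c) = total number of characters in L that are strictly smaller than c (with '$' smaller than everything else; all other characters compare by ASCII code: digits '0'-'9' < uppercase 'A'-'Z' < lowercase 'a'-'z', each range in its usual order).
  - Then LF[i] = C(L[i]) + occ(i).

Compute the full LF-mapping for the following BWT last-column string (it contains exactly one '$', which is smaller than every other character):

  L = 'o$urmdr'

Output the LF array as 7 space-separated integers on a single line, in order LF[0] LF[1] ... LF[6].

Answer: 3 0 6 4 2 1 5

Derivation:
Char counts: '$':1, 'd':1, 'm':1, 'o':1, 'r':2, 'u':1
C (first-col start): C('$')=0, C('d')=1, C('m')=2, C('o')=3, C('r')=4, C('u')=6
L[0]='o': occ=0, LF[0]=C('o')+0=3+0=3
L[1]='$': occ=0, LF[1]=C('$')+0=0+0=0
L[2]='u': occ=0, LF[2]=C('u')+0=6+0=6
L[3]='r': occ=0, LF[3]=C('r')+0=4+0=4
L[4]='m': occ=0, LF[4]=C('m')+0=2+0=2
L[5]='d': occ=0, LF[5]=C('d')+0=1+0=1
L[6]='r': occ=1, LF[6]=C('r')+1=4+1=5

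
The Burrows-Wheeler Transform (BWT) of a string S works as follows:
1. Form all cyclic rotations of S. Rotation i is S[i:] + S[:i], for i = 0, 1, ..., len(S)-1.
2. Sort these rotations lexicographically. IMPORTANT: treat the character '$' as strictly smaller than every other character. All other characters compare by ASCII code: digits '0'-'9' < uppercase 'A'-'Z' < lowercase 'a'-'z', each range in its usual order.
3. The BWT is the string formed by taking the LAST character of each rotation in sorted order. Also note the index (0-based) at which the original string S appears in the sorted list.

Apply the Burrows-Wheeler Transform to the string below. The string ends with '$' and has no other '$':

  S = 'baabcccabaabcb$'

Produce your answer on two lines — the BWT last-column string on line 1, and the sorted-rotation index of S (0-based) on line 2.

Answer: bbbcaaca$aacbcb
8

Derivation:
All 15 rotations (rotation i = S[i:]+S[:i]):
  rot[0] = baabcccabaabcb$
  rot[1] = aabcccabaabcb$b
  rot[2] = abcccabaabcb$ba
  rot[3] = bcccabaabcb$baa
  rot[4] = cccabaabcb$baab
  rot[5] = ccabaabcb$baabc
  rot[6] = cabaabcb$baabcc
  rot[7] = abaabcb$baabccc
  rot[8] = baabcb$baabccca
  rot[9] = aabcb$baabcccab
  rot[10] = abcb$baabcccaba
  rot[11] = bcb$baabcccabaa
  rot[12] = cb$baabcccabaab
  rot[13] = b$baabcccabaabc
  rot[14] = $baabcccabaabcb
Sorted (with $ < everything):
  sorted[0] = $baabcccabaabcb  (last char: 'b')
  sorted[1] = aabcb$baabcccab  (last char: 'b')
  sorted[2] = aabcccabaabcb$b  (last char: 'b')
  sorted[3] = abaabcb$baabccc  (last char: 'c')
  sorted[4] = abcb$baabcccaba  (last char: 'a')
  sorted[5] = abcccabaabcb$ba  (last char: 'a')
  sorted[6] = b$baabcccabaabc  (last char: 'c')
  sorted[7] = baabcb$baabccca  (last char: 'a')
  sorted[8] = baabcccabaabcb$  (last char: '$')
  sorted[9] = bcb$baabcccabaa  (last char: 'a')
  sorted[10] = bcccabaabcb$baa  (last char: 'a')
  sorted[11] = cabaabcb$baabcc  (last char: 'c')
  sorted[12] = cb$baabcccabaab  (last char: 'b')
  sorted[13] = ccabaabcb$baabc  (last char: 'c')
  sorted[14] = cccabaabcb$baab  (last char: 'b')
Last column: bbbcaaca$aacbcb
Original string S is at sorted index 8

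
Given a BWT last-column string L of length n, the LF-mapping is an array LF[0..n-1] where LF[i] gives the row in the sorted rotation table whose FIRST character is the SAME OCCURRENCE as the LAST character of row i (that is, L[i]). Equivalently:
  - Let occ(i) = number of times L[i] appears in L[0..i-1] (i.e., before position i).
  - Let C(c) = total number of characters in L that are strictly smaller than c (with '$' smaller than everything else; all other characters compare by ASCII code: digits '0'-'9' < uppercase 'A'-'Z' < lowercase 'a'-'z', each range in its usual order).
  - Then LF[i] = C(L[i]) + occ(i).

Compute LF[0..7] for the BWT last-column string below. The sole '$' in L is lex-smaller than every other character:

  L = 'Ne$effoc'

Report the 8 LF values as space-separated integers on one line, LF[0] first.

Char counts: '$':1, 'N':1, 'c':1, 'e':2, 'f':2, 'o':1
C (first-col start): C('$')=0, C('N')=1, C('c')=2, C('e')=3, C('f')=5, C('o')=7
L[0]='N': occ=0, LF[0]=C('N')+0=1+0=1
L[1]='e': occ=0, LF[1]=C('e')+0=3+0=3
L[2]='$': occ=0, LF[2]=C('$')+0=0+0=0
L[3]='e': occ=1, LF[3]=C('e')+1=3+1=4
L[4]='f': occ=0, LF[4]=C('f')+0=5+0=5
L[5]='f': occ=1, LF[5]=C('f')+1=5+1=6
L[6]='o': occ=0, LF[6]=C('o')+0=7+0=7
L[7]='c': occ=0, LF[7]=C('c')+0=2+0=2

Answer: 1 3 0 4 5 6 7 2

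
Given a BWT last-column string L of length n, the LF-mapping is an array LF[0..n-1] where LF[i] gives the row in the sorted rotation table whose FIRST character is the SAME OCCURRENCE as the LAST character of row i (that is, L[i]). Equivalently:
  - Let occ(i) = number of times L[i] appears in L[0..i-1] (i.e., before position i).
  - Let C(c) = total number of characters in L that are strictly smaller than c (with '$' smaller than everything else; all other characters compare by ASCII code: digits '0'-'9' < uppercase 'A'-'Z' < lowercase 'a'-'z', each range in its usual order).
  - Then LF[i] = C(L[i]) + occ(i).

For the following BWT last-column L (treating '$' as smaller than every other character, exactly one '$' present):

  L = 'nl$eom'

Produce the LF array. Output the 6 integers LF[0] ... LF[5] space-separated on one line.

Answer: 4 2 0 1 5 3

Derivation:
Char counts: '$':1, 'e':1, 'l':1, 'm':1, 'n':1, 'o':1
C (first-col start): C('$')=0, C('e')=1, C('l')=2, C('m')=3, C('n')=4, C('o')=5
L[0]='n': occ=0, LF[0]=C('n')+0=4+0=4
L[1]='l': occ=0, LF[1]=C('l')+0=2+0=2
L[2]='$': occ=0, LF[2]=C('$')+0=0+0=0
L[3]='e': occ=0, LF[3]=C('e')+0=1+0=1
L[4]='o': occ=0, LF[4]=C('o')+0=5+0=5
L[5]='m': occ=0, LF[5]=C('m')+0=3+0=3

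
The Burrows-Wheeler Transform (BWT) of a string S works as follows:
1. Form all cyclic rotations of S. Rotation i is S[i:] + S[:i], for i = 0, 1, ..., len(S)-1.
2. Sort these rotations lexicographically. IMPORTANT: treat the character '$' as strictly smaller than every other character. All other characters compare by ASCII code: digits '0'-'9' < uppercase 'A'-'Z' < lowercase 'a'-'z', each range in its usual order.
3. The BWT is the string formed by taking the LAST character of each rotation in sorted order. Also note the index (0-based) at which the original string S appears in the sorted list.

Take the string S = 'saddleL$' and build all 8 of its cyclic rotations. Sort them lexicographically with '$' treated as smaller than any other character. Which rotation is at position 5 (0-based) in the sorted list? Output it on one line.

Answer: eL$saddl

Derivation:
All 8 rotations (rotation i = S[i:]+S[:i]):
  rot[0] = saddleL$
  rot[1] = addleL$s
  rot[2] = ddleL$sa
  rot[3] = dleL$sad
  rot[4] = leL$sadd
  rot[5] = eL$saddl
  rot[6] = L$saddle
  rot[7] = $saddleL
Sorted (with $ < everything):
  sorted[0] = $saddleL
  sorted[1] = L$saddle
  sorted[2] = addleL$s
  sorted[3] = ddleL$sa
  sorted[4] = dleL$sad
  sorted[5] = eL$saddl
  sorted[6] = leL$sadd
  sorted[7] = saddleL$
sorted[5] = eL$saddl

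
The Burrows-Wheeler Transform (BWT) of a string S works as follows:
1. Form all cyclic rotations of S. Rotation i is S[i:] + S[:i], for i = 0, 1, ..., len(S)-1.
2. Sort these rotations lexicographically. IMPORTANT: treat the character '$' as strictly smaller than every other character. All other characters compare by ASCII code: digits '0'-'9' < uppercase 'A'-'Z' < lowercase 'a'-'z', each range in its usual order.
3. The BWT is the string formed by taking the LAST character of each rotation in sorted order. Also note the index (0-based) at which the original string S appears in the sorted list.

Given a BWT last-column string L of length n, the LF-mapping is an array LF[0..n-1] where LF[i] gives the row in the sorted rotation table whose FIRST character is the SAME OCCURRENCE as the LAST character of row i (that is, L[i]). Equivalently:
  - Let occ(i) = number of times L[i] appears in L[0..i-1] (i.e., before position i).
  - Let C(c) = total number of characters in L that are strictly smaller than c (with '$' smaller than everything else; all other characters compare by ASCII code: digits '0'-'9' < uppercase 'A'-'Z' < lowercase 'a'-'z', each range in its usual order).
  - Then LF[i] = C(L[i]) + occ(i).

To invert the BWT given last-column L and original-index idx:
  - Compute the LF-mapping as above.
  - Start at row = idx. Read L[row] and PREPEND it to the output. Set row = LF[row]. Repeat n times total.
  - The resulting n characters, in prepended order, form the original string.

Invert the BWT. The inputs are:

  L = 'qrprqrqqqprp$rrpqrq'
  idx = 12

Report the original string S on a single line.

Answer: rppqqqqprqrrpqrrrq$

Derivation:
LF mapping: 5 12 1 13 6 14 7 8 9 2 15 3 0 16 17 4 10 18 11
Walk LF starting at row 12, prepending L[row]:
  step 1: row=12, L[12]='$', prepend. Next row=LF[12]=0
  step 2: row=0, L[0]='q', prepend. Next row=LF[0]=5
  step 3: row=5, L[5]='r', prepend. Next row=LF[5]=14
  step 4: row=14, L[14]='r', prepend. Next row=LF[14]=17
  step 5: row=17, L[17]='r', prepend. Next row=LF[17]=18
  step 6: row=18, L[18]='q', prepend. Next row=LF[18]=11
  step 7: row=11, L[11]='p', prepend. Next row=LF[11]=3
  step 8: row=3, L[3]='r', prepend. Next row=LF[3]=13
  step 9: row=13, L[13]='r', prepend. Next row=LF[13]=16
  step 10: row=16, L[16]='q', prepend. Next row=LF[16]=10
  step 11: row=10, L[10]='r', prepend. Next row=LF[10]=15
  step 12: row=15, L[15]='p', prepend. Next row=LF[15]=4
  step 13: row=4, L[4]='q', prepend. Next row=LF[4]=6
  step 14: row=6, L[6]='q', prepend. Next row=LF[6]=7
  step 15: row=7, L[7]='q', prepend. Next row=LF[7]=8
  step 16: row=8, L[8]='q', prepend. Next row=LF[8]=9
  step 17: row=9, L[9]='p', prepend. Next row=LF[9]=2
  step 18: row=2, L[2]='p', prepend. Next row=LF[2]=1
  step 19: row=1, L[1]='r', prepend. Next row=LF[1]=12
Reversed output: rppqqqqprqrrpqrrrq$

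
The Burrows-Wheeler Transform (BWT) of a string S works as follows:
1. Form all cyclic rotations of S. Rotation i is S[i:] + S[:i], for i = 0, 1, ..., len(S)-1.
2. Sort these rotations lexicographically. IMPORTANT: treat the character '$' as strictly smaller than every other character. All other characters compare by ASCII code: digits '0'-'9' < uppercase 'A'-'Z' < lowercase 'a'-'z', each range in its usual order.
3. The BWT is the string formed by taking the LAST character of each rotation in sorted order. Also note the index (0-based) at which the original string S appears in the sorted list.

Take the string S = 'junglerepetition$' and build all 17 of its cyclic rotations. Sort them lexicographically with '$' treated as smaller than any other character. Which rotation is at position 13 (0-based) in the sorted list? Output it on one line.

Answer: repetition$jungle

Derivation:
All 17 rotations (rotation i = S[i:]+S[:i]):
  rot[0] = junglerepetition$
  rot[1] = unglerepetition$j
  rot[2] = nglerepetition$ju
  rot[3] = glerepetition$jun
  rot[4] = lerepetition$jung
  rot[5] = erepetition$jungl
  rot[6] = repetition$jungle
  rot[7] = epetition$jungler
  rot[8] = petition$junglere
  rot[9] = etition$junglerep
  rot[10] = tition$junglerepe
  rot[11] = ition$junglerepet
  rot[12] = tion$junglerepeti
  rot[13] = ion$junglerepetit
  rot[14] = on$junglerepetiti
  rot[15] = n$junglerepetitio
  rot[16] = $junglerepetition
Sorted (with $ < everything):
  sorted[0] = $junglerepetition
  sorted[1] = epetition$jungler
  sorted[2] = erepetition$jungl
  sorted[3] = etition$junglerep
  sorted[4] = glerepetition$jun
  sorted[5] = ion$junglerepetit
  sorted[6] = ition$junglerepet
  sorted[7] = junglerepetition$
  sorted[8] = lerepetition$jung
  sorted[9] = n$junglerepetitio
  sorted[10] = nglerepetition$ju
  sorted[11] = on$junglerepetiti
  sorted[12] = petition$junglere
  sorted[13] = repetition$jungle
  sorted[14] = tion$junglerepeti
  sorted[15] = tition$junglerepe
  sorted[16] = unglerepetition$j
sorted[13] = repetition$jungle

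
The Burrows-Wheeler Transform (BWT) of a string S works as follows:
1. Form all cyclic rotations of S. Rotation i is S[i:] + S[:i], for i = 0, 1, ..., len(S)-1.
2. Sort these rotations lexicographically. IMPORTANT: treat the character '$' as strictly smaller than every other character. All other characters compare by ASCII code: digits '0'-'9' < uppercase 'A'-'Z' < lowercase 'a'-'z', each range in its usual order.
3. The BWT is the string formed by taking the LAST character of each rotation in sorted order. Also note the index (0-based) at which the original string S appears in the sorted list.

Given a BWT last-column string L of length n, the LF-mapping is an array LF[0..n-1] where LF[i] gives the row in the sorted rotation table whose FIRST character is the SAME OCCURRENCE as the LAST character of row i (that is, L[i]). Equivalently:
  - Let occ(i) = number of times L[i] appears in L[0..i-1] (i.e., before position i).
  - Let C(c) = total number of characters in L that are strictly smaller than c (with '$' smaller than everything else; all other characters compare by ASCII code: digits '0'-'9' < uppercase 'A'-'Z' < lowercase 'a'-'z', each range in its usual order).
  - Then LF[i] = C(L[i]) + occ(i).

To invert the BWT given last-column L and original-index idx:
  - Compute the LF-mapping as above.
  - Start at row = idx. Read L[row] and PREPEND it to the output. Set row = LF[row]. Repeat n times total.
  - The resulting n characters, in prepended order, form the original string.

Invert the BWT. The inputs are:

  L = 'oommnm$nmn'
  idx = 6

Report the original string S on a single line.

LF mapping: 8 9 1 2 5 3 0 6 4 7
Walk LF starting at row 6, prepending L[row]:
  step 1: row=6, L[6]='$', prepend. Next row=LF[6]=0
  step 2: row=0, L[0]='o', prepend. Next row=LF[0]=8
  step 3: row=8, L[8]='m', prepend. Next row=LF[8]=4
  step 4: row=4, L[4]='n', prepend. Next row=LF[4]=5
  step 5: row=5, L[5]='m', prepend. Next row=LF[5]=3
  step 6: row=3, L[3]='m', prepend. Next row=LF[3]=2
  step 7: row=2, L[2]='m', prepend. Next row=LF[2]=1
  step 8: row=1, L[1]='o', prepend. Next row=LF[1]=9
  step 9: row=9, L[9]='n', prepend. Next row=LF[9]=7
  step 10: row=7, L[7]='n', prepend. Next row=LF[7]=6
Reversed output: nnommmnmo$

Answer: nnommmnmo$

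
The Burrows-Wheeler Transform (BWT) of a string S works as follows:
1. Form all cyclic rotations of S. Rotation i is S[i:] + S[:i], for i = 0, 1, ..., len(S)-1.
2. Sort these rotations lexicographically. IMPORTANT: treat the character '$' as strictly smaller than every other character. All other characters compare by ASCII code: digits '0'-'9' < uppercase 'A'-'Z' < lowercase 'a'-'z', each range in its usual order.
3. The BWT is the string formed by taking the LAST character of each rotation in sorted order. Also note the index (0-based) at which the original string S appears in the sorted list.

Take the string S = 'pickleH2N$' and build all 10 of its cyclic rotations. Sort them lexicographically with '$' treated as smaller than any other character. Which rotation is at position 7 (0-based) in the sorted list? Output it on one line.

Answer: kleH2N$pic

Derivation:
All 10 rotations (rotation i = S[i:]+S[:i]):
  rot[0] = pickleH2N$
  rot[1] = ickleH2N$p
  rot[2] = ckleH2N$pi
  rot[3] = kleH2N$pic
  rot[4] = leH2N$pick
  rot[5] = eH2N$pickl
  rot[6] = H2N$pickle
  rot[7] = 2N$pickleH
  rot[8] = N$pickleH2
  rot[9] = $pickleH2N
Sorted (with $ < everything):
  sorted[0] = $pickleH2N
  sorted[1] = 2N$pickleH
  sorted[2] = H2N$pickle
  sorted[3] = N$pickleH2
  sorted[4] = ckleH2N$pi
  sorted[5] = eH2N$pickl
  sorted[6] = ickleH2N$p
  sorted[7] = kleH2N$pic
  sorted[8] = leH2N$pick
  sorted[9] = pickleH2N$
sorted[7] = kleH2N$pic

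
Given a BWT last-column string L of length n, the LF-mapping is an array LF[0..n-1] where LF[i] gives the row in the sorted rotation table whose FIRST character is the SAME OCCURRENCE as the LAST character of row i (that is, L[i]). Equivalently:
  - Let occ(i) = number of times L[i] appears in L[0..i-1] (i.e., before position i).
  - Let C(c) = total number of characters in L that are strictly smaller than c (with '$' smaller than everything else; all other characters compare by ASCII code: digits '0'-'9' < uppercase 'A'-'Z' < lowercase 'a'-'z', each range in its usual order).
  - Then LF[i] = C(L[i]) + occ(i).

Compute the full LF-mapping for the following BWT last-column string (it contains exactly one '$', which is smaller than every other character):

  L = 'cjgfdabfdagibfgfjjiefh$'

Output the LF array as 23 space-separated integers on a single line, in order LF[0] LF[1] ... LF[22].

Char counts: '$':1, 'a':2, 'b':2, 'c':1, 'd':2, 'e':1, 'f':5, 'g':3, 'h':1, 'i':2, 'j':3
C (first-col start): C('$')=0, C('a')=1, C('b')=3, C('c')=5, C('d')=6, C('e')=8, C('f')=9, C('g')=14, C('h')=17, C('i')=18, C('j')=20
L[0]='c': occ=0, LF[0]=C('c')+0=5+0=5
L[1]='j': occ=0, LF[1]=C('j')+0=20+0=20
L[2]='g': occ=0, LF[2]=C('g')+0=14+0=14
L[3]='f': occ=0, LF[3]=C('f')+0=9+0=9
L[4]='d': occ=0, LF[4]=C('d')+0=6+0=6
L[5]='a': occ=0, LF[5]=C('a')+0=1+0=1
L[6]='b': occ=0, LF[6]=C('b')+0=3+0=3
L[7]='f': occ=1, LF[7]=C('f')+1=9+1=10
L[8]='d': occ=1, LF[8]=C('d')+1=6+1=7
L[9]='a': occ=1, LF[9]=C('a')+1=1+1=2
L[10]='g': occ=1, LF[10]=C('g')+1=14+1=15
L[11]='i': occ=0, LF[11]=C('i')+0=18+0=18
L[12]='b': occ=1, LF[12]=C('b')+1=3+1=4
L[13]='f': occ=2, LF[13]=C('f')+2=9+2=11
L[14]='g': occ=2, LF[14]=C('g')+2=14+2=16
L[15]='f': occ=3, LF[15]=C('f')+3=9+3=12
L[16]='j': occ=1, LF[16]=C('j')+1=20+1=21
L[17]='j': occ=2, LF[17]=C('j')+2=20+2=22
L[18]='i': occ=1, LF[18]=C('i')+1=18+1=19
L[19]='e': occ=0, LF[19]=C('e')+0=8+0=8
L[20]='f': occ=4, LF[20]=C('f')+4=9+4=13
L[21]='h': occ=0, LF[21]=C('h')+0=17+0=17
L[22]='$': occ=0, LF[22]=C('$')+0=0+0=0

Answer: 5 20 14 9 6 1 3 10 7 2 15 18 4 11 16 12 21 22 19 8 13 17 0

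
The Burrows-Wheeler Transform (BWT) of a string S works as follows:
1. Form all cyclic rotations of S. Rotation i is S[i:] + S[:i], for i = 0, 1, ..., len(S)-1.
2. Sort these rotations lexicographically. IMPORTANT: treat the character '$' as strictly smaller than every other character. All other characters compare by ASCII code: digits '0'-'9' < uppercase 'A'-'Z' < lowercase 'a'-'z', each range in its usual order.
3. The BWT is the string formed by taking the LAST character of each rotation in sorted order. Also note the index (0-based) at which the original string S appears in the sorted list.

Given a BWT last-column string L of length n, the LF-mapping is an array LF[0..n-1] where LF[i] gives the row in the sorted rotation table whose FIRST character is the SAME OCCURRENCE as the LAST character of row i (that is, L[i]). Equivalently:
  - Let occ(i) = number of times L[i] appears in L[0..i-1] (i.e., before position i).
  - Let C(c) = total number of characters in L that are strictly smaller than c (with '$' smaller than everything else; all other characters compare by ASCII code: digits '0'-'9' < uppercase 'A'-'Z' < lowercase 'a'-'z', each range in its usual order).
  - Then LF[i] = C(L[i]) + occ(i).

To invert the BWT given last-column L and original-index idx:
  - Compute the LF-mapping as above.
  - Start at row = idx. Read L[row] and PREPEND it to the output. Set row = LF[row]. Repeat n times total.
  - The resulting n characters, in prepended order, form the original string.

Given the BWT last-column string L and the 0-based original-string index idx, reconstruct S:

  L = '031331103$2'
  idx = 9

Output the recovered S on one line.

Answer: 3112331030$

Derivation:
LF mapping: 1 7 3 8 9 4 5 2 10 0 6
Walk LF starting at row 9, prepending L[row]:
  step 1: row=9, L[9]='$', prepend. Next row=LF[9]=0
  step 2: row=0, L[0]='0', prepend. Next row=LF[0]=1
  step 3: row=1, L[1]='3', prepend. Next row=LF[1]=7
  step 4: row=7, L[7]='0', prepend. Next row=LF[7]=2
  step 5: row=2, L[2]='1', prepend. Next row=LF[2]=3
  step 6: row=3, L[3]='3', prepend. Next row=LF[3]=8
  step 7: row=8, L[8]='3', prepend. Next row=LF[8]=10
  step 8: row=10, L[10]='2', prepend. Next row=LF[10]=6
  step 9: row=6, L[6]='1', prepend. Next row=LF[6]=5
  step 10: row=5, L[5]='1', prepend. Next row=LF[5]=4
  step 11: row=4, L[4]='3', prepend. Next row=LF[4]=9
Reversed output: 3112331030$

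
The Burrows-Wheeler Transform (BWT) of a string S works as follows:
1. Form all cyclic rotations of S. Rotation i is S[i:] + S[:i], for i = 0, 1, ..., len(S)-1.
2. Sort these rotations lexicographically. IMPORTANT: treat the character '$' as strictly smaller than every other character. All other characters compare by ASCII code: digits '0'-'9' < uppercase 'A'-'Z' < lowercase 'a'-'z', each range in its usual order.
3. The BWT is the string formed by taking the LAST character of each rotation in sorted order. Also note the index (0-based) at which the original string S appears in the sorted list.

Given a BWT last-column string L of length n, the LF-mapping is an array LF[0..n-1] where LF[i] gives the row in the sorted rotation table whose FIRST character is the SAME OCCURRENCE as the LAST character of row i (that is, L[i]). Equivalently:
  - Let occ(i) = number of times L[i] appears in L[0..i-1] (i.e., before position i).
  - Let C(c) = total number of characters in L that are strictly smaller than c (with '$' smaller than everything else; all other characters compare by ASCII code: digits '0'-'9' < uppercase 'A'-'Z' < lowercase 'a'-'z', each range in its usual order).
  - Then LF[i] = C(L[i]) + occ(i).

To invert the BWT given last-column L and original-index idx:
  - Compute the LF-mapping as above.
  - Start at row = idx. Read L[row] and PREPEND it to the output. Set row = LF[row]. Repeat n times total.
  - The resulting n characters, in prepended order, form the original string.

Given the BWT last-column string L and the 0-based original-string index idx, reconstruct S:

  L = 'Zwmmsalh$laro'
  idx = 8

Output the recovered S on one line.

LF mapping: 1 12 7 8 11 2 5 4 0 6 3 10 9
Walk LF starting at row 8, prepending L[row]:
  step 1: row=8, L[8]='$', prepend. Next row=LF[8]=0
  step 2: row=0, L[0]='Z', prepend. Next row=LF[0]=1
  step 3: row=1, L[1]='w', prepend. Next row=LF[1]=12
  step 4: row=12, L[12]='o', prepend. Next row=LF[12]=9
  step 5: row=9, L[9]='l', prepend. Next row=LF[9]=6
  step 6: row=6, L[6]='l', prepend. Next row=LF[6]=5
  step 7: row=5, L[5]='a', prepend. Next row=LF[5]=2
  step 8: row=2, L[2]='m', prepend. Next row=LF[2]=7
  step 9: row=7, L[7]='h', prepend. Next row=LF[7]=4
  step 10: row=4, L[4]='s', prepend. Next row=LF[4]=11
  step 11: row=11, L[11]='r', prepend. Next row=LF[11]=10
  step 12: row=10, L[10]='a', prepend. Next row=LF[10]=3
  step 13: row=3, L[3]='m', prepend. Next row=LF[3]=8
Reversed output: marshmallowZ$

Answer: marshmallowZ$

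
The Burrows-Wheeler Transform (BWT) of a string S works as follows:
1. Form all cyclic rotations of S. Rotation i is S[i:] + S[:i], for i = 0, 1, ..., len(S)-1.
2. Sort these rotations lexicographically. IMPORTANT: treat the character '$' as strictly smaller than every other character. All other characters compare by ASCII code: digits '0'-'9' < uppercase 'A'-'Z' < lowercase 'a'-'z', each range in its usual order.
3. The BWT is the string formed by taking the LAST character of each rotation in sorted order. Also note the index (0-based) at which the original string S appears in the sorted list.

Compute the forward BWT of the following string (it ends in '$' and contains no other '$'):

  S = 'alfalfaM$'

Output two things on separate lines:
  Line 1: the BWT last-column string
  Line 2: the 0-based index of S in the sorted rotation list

All 9 rotations (rotation i = S[i:]+S[:i]):
  rot[0] = alfalfaM$
  rot[1] = lfalfaM$a
  rot[2] = falfaM$al
  rot[3] = alfaM$alf
  rot[4] = lfaM$alfa
  rot[5] = faM$alfal
  rot[6] = aM$alfalf
  rot[7] = M$alfalfa
  rot[8] = $alfalfaM
Sorted (with $ < everything):
  sorted[0] = $alfalfaM  (last char: 'M')
  sorted[1] = M$alfalfa  (last char: 'a')
  sorted[2] = aM$alfalf  (last char: 'f')
  sorted[3] = alfaM$alf  (last char: 'f')
  sorted[4] = alfalfaM$  (last char: '$')
  sorted[5] = faM$alfal  (last char: 'l')
  sorted[6] = falfaM$al  (last char: 'l')
  sorted[7] = lfaM$alfa  (last char: 'a')
  sorted[8] = lfalfaM$a  (last char: 'a')
Last column: Maff$llaa
Original string S is at sorted index 4

Answer: Maff$llaa
4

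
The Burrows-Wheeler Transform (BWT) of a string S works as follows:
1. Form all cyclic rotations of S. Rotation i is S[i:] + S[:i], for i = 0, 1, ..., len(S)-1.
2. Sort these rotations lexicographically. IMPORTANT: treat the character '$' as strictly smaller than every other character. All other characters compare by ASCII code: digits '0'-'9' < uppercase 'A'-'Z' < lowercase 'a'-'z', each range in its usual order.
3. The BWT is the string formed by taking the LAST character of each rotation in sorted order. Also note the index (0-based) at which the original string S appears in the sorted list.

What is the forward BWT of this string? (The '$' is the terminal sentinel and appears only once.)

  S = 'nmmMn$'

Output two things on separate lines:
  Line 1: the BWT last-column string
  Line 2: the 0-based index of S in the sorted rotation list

Answer: nmmnM$
5

Derivation:
All 6 rotations (rotation i = S[i:]+S[:i]):
  rot[0] = nmmMn$
  rot[1] = mmMn$n
  rot[2] = mMn$nm
  rot[3] = Mn$nmm
  rot[4] = n$nmmM
  rot[5] = $nmmMn
Sorted (with $ < everything):
  sorted[0] = $nmmMn  (last char: 'n')
  sorted[1] = Mn$nmm  (last char: 'm')
  sorted[2] = mMn$nm  (last char: 'm')
  sorted[3] = mmMn$n  (last char: 'n')
  sorted[4] = n$nmmM  (last char: 'M')
  sorted[5] = nmmMn$  (last char: '$')
Last column: nmmnM$
Original string S is at sorted index 5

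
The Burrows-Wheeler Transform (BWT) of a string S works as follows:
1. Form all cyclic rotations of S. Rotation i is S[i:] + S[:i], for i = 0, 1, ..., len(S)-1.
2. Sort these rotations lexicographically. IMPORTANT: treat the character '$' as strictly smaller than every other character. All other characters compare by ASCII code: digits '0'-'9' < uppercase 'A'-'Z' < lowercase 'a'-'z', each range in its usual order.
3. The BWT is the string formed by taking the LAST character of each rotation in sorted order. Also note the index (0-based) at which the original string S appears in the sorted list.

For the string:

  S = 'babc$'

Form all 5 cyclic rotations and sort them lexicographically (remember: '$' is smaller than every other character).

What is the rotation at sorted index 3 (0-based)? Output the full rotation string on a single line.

Answer: bc$ba

Derivation:
All 5 rotations (rotation i = S[i:]+S[:i]):
  rot[0] = babc$
  rot[1] = abc$b
  rot[2] = bc$ba
  rot[3] = c$bab
  rot[4] = $babc
Sorted (with $ < everything):
  sorted[0] = $babc
  sorted[1] = abc$b
  sorted[2] = babc$
  sorted[3] = bc$ba
  sorted[4] = c$bab
sorted[3] = bc$ba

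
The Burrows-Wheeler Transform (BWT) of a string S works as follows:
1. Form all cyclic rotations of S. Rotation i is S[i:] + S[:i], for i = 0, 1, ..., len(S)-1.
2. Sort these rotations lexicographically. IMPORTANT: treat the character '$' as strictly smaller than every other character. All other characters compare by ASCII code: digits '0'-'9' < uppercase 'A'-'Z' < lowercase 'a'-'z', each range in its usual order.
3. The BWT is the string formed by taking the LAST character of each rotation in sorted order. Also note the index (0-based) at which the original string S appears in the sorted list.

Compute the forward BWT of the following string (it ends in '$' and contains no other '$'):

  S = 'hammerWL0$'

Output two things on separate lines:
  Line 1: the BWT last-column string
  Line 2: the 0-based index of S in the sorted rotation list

Answer: 0LWrhm$mae
6

Derivation:
All 10 rotations (rotation i = S[i:]+S[:i]):
  rot[0] = hammerWL0$
  rot[1] = ammerWL0$h
  rot[2] = mmerWL0$ha
  rot[3] = merWL0$ham
  rot[4] = erWL0$hamm
  rot[5] = rWL0$hamme
  rot[6] = WL0$hammer
  rot[7] = L0$hammerW
  rot[8] = 0$hammerWL
  rot[9] = $hammerWL0
Sorted (with $ < everything):
  sorted[0] = $hammerWL0  (last char: '0')
  sorted[1] = 0$hammerWL  (last char: 'L')
  sorted[2] = L0$hammerW  (last char: 'W')
  sorted[3] = WL0$hammer  (last char: 'r')
  sorted[4] = ammerWL0$h  (last char: 'h')
  sorted[5] = erWL0$hamm  (last char: 'm')
  sorted[6] = hammerWL0$  (last char: '$')
  sorted[7] = merWL0$ham  (last char: 'm')
  sorted[8] = mmerWL0$ha  (last char: 'a')
  sorted[9] = rWL0$hamme  (last char: 'e')
Last column: 0LWrhm$mae
Original string S is at sorted index 6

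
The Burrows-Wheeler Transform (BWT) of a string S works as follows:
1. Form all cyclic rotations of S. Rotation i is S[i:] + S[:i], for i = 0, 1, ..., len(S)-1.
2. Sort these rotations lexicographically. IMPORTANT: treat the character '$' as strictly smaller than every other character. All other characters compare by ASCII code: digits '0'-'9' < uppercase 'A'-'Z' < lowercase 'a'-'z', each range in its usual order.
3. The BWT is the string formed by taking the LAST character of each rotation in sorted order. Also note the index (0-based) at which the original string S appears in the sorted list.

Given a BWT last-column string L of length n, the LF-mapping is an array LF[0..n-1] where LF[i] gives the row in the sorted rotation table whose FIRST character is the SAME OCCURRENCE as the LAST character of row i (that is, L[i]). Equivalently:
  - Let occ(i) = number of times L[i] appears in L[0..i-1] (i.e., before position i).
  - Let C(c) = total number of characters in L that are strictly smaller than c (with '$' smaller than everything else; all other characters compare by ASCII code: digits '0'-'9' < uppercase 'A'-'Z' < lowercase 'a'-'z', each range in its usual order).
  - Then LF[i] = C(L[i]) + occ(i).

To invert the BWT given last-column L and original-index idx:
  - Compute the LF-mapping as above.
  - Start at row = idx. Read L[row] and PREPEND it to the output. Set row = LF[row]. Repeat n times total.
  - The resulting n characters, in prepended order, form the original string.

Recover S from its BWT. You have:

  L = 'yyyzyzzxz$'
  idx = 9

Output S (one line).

Answer: zzzyxzyyy$

Derivation:
LF mapping: 2 3 4 6 5 7 8 1 9 0
Walk LF starting at row 9, prepending L[row]:
  step 1: row=9, L[9]='$', prepend. Next row=LF[9]=0
  step 2: row=0, L[0]='y', prepend. Next row=LF[0]=2
  step 3: row=2, L[2]='y', prepend. Next row=LF[2]=4
  step 4: row=4, L[4]='y', prepend. Next row=LF[4]=5
  step 5: row=5, L[5]='z', prepend. Next row=LF[5]=7
  step 6: row=7, L[7]='x', prepend. Next row=LF[7]=1
  step 7: row=1, L[1]='y', prepend. Next row=LF[1]=3
  step 8: row=3, L[3]='z', prepend. Next row=LF[3]=6
  step 9: row=6, L[6]='z', prepend. Next row=LF[6]=8
  step 10: row=8, L[8]='z', prepend. Next row=LF[8]=9
Reversed output: zzzyxzyyy$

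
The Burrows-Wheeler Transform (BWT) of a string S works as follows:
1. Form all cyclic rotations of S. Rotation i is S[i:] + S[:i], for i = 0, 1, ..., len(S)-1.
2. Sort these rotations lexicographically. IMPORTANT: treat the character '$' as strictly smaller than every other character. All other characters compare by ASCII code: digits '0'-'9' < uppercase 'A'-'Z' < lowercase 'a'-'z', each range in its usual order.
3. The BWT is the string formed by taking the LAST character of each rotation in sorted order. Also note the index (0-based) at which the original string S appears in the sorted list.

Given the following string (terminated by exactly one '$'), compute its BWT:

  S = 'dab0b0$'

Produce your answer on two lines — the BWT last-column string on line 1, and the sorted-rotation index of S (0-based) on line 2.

Answer: 0bbd0a$
6

Derivation:
All 7 rotations (rotation i = S[i:]+S[:i]):
  rot[0] = dab0b0$
  rot[1] = ab0b0$d
  rot[2] = b0b0$da
  rot[3] = 0b0$dab
  rot[4] = b0$dab0
  rot[5] = 0$dab0b
  rot[6] = $dab0b0
Sorted (with $ < everything):
  sorted[0] = $dab0b0  (last char: '0')
  sorted[1] = 0$dab0b  (last char: 'b')
  sorted[2] = 0b0$dab  (last char: 'b')
  sorted[3] = ab0b0$d  (last char: 'd')
  sorted[4] = b0$dab0  (last char: '0')
  sorted[5] = b0b0$da  (last char: 'a')
  sorted[6] = dab0b0$  (last char: '$')
Last column: 0bbd0a$
Original string S is at sorted index 6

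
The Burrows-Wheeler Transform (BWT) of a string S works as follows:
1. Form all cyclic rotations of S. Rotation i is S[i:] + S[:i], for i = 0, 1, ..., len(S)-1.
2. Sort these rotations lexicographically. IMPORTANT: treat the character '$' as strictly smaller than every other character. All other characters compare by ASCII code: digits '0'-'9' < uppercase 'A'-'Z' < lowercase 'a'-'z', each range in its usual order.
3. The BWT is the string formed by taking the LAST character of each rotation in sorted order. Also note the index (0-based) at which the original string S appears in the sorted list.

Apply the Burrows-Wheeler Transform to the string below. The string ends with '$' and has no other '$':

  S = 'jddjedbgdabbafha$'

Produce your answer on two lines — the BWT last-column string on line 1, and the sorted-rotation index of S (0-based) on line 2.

Answer: ahdbbadgejdjabf$d
15

Derivation:
All 17 rotations (rotation i = S[i:]+S[:i]):
  rot[0] = jddjedbgdabbafha$
  rot[1] = ddjedbgdabbafha$j
  rot[2] = djedbgdabbafha$jd
  rot[3] = jedbgdabbafha$jdd
  rot[4] = edbgdabbafha$jddj
  rot[5] = dbgdabbafha$jddje
  rot[6] = bgdabbafha$jddjed
  rot[7] = gdabbafha$jddjedb
  rot[8] = dabbafha$jddjedbg
  rot[9] = abbafha$jddjedbgd
  rot[10] = bbafha$jddjedbgda
  rot[11] = bafha$jddjedbgdab
  rot[12] = afha$jddjedbgdabb
  rot[13] = fha$jddjedbgdabba
  rot[14] = ha$jddjedbgdabbaf
  rot[15] = a$jddjedbgdabbafh
  rot[16] = $jddjedbgdabbafha
Sorted (with $ < everything):
  sorted[0] = $jddjedbgdabbafha  (last char: 'a')
  sorted[1] = a$jddjedbgdabbafh  (last char: 'h')
  sorted[2] = abbafha$jddjedbgd  (last char: 'd')
  sorted[3] = afha$jddjedbgdabb  (last char: 'b')
  sorted[4] = bafha$jddjedbgdab  (last char: 'b')
  sorted[5] = bbafha$jddjedbgda  (last char: 'a')
  sorted[6] = bgdabbafha$jddjed  (last char: 'd')
  sorted[7] = dabbafha$jddjedbg  (last char: 'g')
  sorted[8] = dbgdabbafha$jddje  (last char: 'e')
  sorted[9] = ddjedbgdabbafha$j  (last char: 'j')
  sorted[10] = djedbgdabbafha$jd  (last char: 'd')
  sorted[11] = edbgdabbafha$jddj  (last char: 'j')
  sorted[12] = fha$jddjedbgdabba  (last char: 'a')
  sorted[13] = gdabbafha$jddjedb  (last char: 'b')
  sorted[14] = ha$jddjedbgdabbaf  (last char: 'f')
  sorted[15] = jddjedbgdabbafha$  (last char: '$')
  sorted[16] = jedbgdabbafha$jdd  (last char: 'd')
Last column: ahdbbadgejdjabf$d
Original string S is at sorted index 15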